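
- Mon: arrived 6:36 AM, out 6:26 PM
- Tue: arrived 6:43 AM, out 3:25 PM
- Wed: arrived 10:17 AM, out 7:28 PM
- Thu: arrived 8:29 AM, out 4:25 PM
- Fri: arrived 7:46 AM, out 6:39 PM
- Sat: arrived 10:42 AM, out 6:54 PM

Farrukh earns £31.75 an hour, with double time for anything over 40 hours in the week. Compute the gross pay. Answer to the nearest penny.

£2332.57

Mon: 6:36 AM–6:26 PM = 11 h 50 min
Tue: 6:43 AM–3:25 PM = 8 h 42 min
Wed: 10:17 AM–7:28 PM = 9 h 11 min
Thu: 8:29 AM–4:25 PM = 7 h 56 min
Fri: 7:46 AM–6:39 PM = 10 h 53 min
Sat: 10:42 AM–6:54 PM = 8 h 12 min
Total worked: 56 h 44 min = 3404 min.
Regular 40 h 0 min = 2400 min at £31.75/h; overtime 16 h 44 min = 1004 min at £63.50/h.
Pay = (2400 × £31.75 + 1004 × £63.50) ÷ 60 = £2332.57.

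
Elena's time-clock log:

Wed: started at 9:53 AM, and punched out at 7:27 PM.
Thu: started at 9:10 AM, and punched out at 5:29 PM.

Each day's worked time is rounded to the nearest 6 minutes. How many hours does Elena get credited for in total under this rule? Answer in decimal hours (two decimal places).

Wed: 9:53 AM–7:27 PM = 9 h 34 min → rounds to 9 h 36 min
Thu: 9:10 AM–5:29 PM = 8 h 19 min → rounds to 8 h 18 min
Total credited: 17 h 54 min.

17.90 hours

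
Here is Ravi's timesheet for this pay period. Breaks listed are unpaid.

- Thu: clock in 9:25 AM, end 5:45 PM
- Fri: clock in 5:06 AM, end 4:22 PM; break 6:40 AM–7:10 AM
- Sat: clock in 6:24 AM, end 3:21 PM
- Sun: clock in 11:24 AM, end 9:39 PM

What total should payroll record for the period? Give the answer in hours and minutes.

Thu: 9:25 AM–5:45 PM = 8 h 20 min
Fri: 5:06 AM–4:22 PM = 11 h 16 min; less 30 min break → 10 h 46 min
Sat: 6:24 AM–3:21 PM = 8 h 57 min
Sun: 11:24 AM–9:39 PM = 10 h 15 min
Total: 8 h 20 min + 10 h 46 min + 8 h 57 min + 10 h 15 min = 38 h 18 min.

38 h 18 min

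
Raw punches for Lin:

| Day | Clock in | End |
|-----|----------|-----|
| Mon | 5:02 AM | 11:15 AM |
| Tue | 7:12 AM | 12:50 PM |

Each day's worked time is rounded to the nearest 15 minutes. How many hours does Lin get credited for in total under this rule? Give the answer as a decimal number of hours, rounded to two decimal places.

Mon: 5:02 AM–11:15 AM = 6 h 13 min → rounds to 6 h 15 min
Tue: 7:12 AM–12:50 PM = 5 h 38 min → rounds to 5 h 45 min
Total credited: 12 h 0 min.

12.00 hours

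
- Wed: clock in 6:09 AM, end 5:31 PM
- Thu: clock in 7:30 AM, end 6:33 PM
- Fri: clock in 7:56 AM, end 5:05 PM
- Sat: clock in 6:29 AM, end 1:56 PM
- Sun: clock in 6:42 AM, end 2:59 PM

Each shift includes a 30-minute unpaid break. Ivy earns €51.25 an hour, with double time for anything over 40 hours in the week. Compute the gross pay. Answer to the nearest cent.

€2542.00

Wed: 6:09 AM–5:31 PM = 11 h 22 min; less 30 min break → 10 h 52 min
Thu: 7:30 AM–6:33 PM = 11 h 3 min; less 30 min break → 10 h 33 min
Fri: 7:56 AM–5:05 PM = 9 h 9 min; less 30 min break → 8 h 39 min
Sat: 6:29 AM–1:56 PM = 7 h 27 min; less 30 min break → 6 h 57 min
Sun: 6:42 AM–2:59 PM = 8 h 17 min; less 30 min break → 7 h 47 min
Total worked: 44 h 48 min = 2688 min.
Regular 40 h 0 min = 2400 min at €51.25/h; overtime 4 h 48 min = 288 min at €102.50/h.
Pay = (2400 × €51.25 + 288 × €102.50) ÷ 60 = €2542.00.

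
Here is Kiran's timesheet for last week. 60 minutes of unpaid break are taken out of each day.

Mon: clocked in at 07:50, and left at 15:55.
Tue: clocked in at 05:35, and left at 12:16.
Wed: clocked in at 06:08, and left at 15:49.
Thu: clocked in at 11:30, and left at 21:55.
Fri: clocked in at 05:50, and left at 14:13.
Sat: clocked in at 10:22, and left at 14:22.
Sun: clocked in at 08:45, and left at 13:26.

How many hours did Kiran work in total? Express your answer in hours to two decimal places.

44.93 hours

Mon: 07:50–15:55 = 8 h 5 min; less 60 min break → 7 h 5 min
Tue: 05:35–12:16 = 6 h 41 min; less 60 min break → 5 h 41 min
Wed: 06:08–15:49 = 9 h 41 min; less 60 min break → 8 h 41 min
Thu: 11:30–21:55 = 10 h 25 min; less 60 min break → 9 h 25 min
Fri: 05:50–14:13 = 8 h 23 min; less 60 min break → 7 h 23 min
Sat: 10:22–14:22 = 4 h 0 min; less 60 min break → 3 h 0 min
Sun: 08:45–13:26 = 4 h 41 min; less 60 min break → 3 h 41 min
Total: 7 h 5 min + 5 h 41 min + 8 h 41 min + 9 h 25 min + 7 h 23 min + 3 h 0 min + 3 h 41 min = 44 h 56 min.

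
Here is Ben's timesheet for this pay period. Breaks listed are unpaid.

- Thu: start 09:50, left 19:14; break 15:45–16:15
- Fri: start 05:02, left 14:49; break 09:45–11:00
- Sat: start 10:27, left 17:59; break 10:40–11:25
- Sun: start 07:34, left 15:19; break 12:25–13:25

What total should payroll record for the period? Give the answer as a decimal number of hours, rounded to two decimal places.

Thu: 09:50–19:14 = 9 h 24 min; less 30 min break → 8 h 54 min
Fri: 05:02–14:49 = 9 h 47 min; less 75 min break → 8 h 32 min
Sat: 10:27–17:59 = 7 h 32 min; less 45 min break → 6 h 47 min
Sun: 07:34–15:19 = 7 h 45 min; less 60 min break → 6 h 45 min
Total: 8 h 54 min + 8 h 32 min + 6 h 47 min + 6 h 45 min = 30 h 58 min.

30.97 hours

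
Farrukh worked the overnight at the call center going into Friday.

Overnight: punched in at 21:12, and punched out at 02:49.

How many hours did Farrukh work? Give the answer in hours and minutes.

5 h 37 min

Overnight: 21:12 → midnight = 2 h 48 min; midnight → 02:49 = 2 h 49 min; span 5 h 37 min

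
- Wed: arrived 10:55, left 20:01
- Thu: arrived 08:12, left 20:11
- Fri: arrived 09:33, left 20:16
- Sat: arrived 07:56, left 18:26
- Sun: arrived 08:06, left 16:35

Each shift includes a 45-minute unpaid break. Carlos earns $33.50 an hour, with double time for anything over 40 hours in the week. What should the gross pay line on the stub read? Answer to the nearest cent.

Wed: 10:55–20:01 = 9 h 6 min; less 45 min break → 8 h 21 min
Thu: 08:12–20:11 = 11 h 59 min; less 45 min break → 11 h 14 min
Fri: 09:33–20:16 = 10 h 43 min; less 45 min break → 9 h 58 min
Sat: 07:56–18:26 = 10 h 30 min; less 45 min break → 9 h 45 min
Sun: 08:06–16:35 = 8 h 29 min; less 45 min break → 7 h 44 min
Total worked: 47 h 2 min = 2822 min.
Regular 40 h 0 min = 2400 min at $33.50/h; overtime 7 h 2 min = 422 min at $67.00/h.
Pay = (2400 × $33.50 + 422 × $67.00) ÷ 60 = $1811.23.

$1811.23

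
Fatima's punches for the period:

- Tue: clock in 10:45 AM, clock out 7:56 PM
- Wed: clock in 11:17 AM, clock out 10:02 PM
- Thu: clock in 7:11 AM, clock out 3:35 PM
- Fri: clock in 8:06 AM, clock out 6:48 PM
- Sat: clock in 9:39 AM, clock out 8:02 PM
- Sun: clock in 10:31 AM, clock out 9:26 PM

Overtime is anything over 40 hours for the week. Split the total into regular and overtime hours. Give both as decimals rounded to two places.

Regular 40.00 hours, overtime 20.33 hours

Tue: 10:45 AM–7:56 PM = 9 h 11 min
Wed: 11:17 AM–10:02 PM = 10 h 45 min
Thu: 7:11 AM–3:35 PM = 8 h 24 min
Fri: 8:06 AM–6:48 PM = 10 h 42 min
Sat: 9:39 AM–8:02 PM = 10 h 23 min
Sun: 10:31 AM–9:26 PM = 10 h 55 min
Total worked: 60 h 20 min = 60.33 h.
Threshold 40 h → overtime 20 h 20 min, regular 40 h 0 min.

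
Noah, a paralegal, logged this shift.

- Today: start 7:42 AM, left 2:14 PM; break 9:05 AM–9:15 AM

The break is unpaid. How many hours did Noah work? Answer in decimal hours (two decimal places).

6.37 hours

Today: 7:42 AM–2:14 PM = 6 h 32 min; less 10 min break → 6 h 22 min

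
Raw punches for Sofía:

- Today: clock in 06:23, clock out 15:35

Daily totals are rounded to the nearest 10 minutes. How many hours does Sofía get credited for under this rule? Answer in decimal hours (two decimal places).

9.17 hours

Today: 06:23–15:35 = 9 h 12 min → rounds to 9 h 10 min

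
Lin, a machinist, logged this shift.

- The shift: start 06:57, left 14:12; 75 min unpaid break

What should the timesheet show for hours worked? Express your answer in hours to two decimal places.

The shift: 06:57–14:12 = 7 h 15 min; less 75 min break → 6 h 0 min

6.00 hours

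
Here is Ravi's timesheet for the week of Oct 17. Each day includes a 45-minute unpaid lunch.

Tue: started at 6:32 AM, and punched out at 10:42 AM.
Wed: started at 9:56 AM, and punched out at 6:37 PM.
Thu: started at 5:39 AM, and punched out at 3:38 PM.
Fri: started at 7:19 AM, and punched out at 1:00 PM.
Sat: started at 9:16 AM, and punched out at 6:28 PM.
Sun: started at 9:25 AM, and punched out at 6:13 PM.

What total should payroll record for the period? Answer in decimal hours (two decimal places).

42.02 hours

Tue: 6:32 AM–10:42 AM = 4 h 10 min; less 45 min break → 3 h 25 min
Wed: 9:56 AM–6:37 PM = 8 h 41 min; less 45 min break → 7 h 56 min
Thu: 5:39 AM–3:38 PM = 9 h 59 min; less 45 min break → 9 h 14 min
Fri: 7:19 AM–1:00 PM = 5 h 41 min; less 45 min break → 4 h 56 min
Sat: 9:16 AM–6:28 PM = 9 h 12 min; less 45 min break → 8 h 27 min
Sun: 9:25 AM–6:13 PM = 8 h 48 min; less 45 min break → 8 h 3 min
Total: 3 h 25 min + 7 h 56 min + 9 h 14 min + 4 h 56 min + 8 h 27 min + 8 h 3 min = 42 h 1 min.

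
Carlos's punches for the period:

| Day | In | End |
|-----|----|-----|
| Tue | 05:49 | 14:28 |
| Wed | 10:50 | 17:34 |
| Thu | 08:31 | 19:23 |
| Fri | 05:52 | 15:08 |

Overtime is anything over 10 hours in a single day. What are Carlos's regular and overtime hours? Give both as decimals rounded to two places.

Tue: 05:49–14:28 = 8 h 39 min
Wed: 10:50–17:34 = 6 h 44 min
Thu: 08:31–19:23 = 10 h 52 min
Fri: 05:52–15:08 = 9 h 16 min
Tue reg 8 h 39 min / OT 0 h 0 min; Wed reg 6 h 44 min / OT 0 h 0 min; Thu reg 10 h 0 min / OT 0 h 52 min; Fri reg 9 h 16 min / OT 0 h 0 min.
Totals: regular 34 h 39 min, overtime 0 h 52 min.

Regular 34.65 hours, overtime 0.87 hours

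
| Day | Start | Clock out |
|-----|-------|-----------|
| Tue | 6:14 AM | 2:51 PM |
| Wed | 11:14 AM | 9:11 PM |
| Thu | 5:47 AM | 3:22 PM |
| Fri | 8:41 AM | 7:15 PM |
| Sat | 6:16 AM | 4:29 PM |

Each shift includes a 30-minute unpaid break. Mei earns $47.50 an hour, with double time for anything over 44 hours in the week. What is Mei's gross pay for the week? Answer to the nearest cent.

Tue: 6:14 AM–2:51 PM = 8 h 37 min; less 30 min break → 8 h 7 min
Wed: 11:14 AM–9:11 PM = 9 h 57 min; less 30 min break → 9 h 27 min
Thu: 5:47 AM–3:22 PM = 9 h 35 min; less 30 min break → 9 h 5 min
Fri: 8:41 AM–7:15 PM = 10 h 34 min; less 30 min break → 10 h 4 min
Sat: 6:16 AM–4:29 PM = 10 h 13 min; less 30 min break → 9 h 43 min
Total worked: 46 h 26 min = 2786 min.
Regular 44 h 0 min = 2640 min at $47.50/h; overtime 2 h 26 min = 146 min at $95.00/h.
Pay = (2640 × $47.50 + 146 × $95.00) ÷ 60 = $2321.17.

$2321.17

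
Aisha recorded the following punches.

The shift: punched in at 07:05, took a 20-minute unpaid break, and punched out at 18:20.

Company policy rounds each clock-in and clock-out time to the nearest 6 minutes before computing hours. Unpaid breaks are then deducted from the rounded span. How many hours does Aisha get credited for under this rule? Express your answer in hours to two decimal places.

The shift: in 07:05→07:06, out 18:20→18:18; 11 h 12 min − 20 min = 10 h 52 min

10.87 hours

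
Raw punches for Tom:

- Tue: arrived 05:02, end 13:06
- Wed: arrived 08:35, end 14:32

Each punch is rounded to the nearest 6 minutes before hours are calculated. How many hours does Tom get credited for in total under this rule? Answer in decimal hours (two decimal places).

Tue: in 05:02→05:00, out 13:06→13:06; 8 h 6 min
Wed: in 08:35→08:36, out 14:32→14:30; 5 h 54 min
Total credited: 14 h 0 min.

14.00 hours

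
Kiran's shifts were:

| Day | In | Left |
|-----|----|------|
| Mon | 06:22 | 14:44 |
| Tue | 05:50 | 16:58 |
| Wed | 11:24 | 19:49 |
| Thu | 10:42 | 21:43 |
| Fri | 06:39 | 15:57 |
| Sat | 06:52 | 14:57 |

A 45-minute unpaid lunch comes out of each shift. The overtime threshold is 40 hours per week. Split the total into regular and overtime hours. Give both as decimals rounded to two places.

Regular 40.00 hours, overtime 11.82 hours

Mon: 06:22–14:44 = 8 h 22 min; less 45 min break → 7 h 37 min
Tue: 05:50–16:58 = 11 h 8 min; less 45 min break → 10 h 23 min
Wed: 11:24–19:49 = 8 h 25 min; less 45 min break → 7 h 40 min
Thu: 10:42–21:43 = 11 h 1 min; less 45 min break → 10 h 16 min
Fri: 06:39–15:57 = 9 h 18 min; less 45 min break → 8 h 33 min
Sat: 06:52–14:57 = 8 h 5 min; less 45 min break → 7 h 20 min
Total worked: 51 h 49 min = 51.82 h.
Threshold 40 h → overtime 11 h 49 min, regular 40 h 0 min.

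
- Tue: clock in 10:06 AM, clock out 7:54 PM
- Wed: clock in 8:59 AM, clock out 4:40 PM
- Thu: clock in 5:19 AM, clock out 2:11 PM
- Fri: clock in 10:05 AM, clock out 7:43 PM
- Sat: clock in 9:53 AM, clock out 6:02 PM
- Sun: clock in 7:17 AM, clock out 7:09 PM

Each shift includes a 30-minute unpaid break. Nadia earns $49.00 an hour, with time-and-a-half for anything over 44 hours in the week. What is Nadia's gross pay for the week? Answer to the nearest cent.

$2817.50

Tue: 10:06 AM–7:54 PM = 9 h 48 min; less 30 min break → 9 h 18 min
Wed: 8:59 AM–4:40 PM = 7 h 41 min; less 30 min break → 7 h 11 min
Thu: 5:19 AM–2:11 PM = 8 h 52 min; less 30 min break → 8 h 22 min
Fri: 10:05 AM–7:43 PM = 9 h 38 min; less 30 min break → 9 h 8 min
Sat: 9:53 AM–6:02 PM = 8 h 9 min; less 30 min break → 7 h 39 min
Sun: 7:17 AM–7:09 PM = 11 h 52 min; less 30 min break → 11 h 22 min
Total worked: 53 h 0 min = 3180 min.
Regular 44 h 0 min = 2640 min at $49.00/h; overtime 9 h 0 min = 540 min at $73.50/h.
Pay = (2640 × $49.00 + 540 × $73.50) ÷ 60 = $2817.50.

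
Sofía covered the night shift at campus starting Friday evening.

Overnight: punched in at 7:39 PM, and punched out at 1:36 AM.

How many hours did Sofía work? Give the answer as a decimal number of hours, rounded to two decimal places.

5.95 hours

Overnight: 7:39 PM → midnight = 4 h 21 min; midnight → 1:36 AM = 1 h 36 min; span 5 h 57 min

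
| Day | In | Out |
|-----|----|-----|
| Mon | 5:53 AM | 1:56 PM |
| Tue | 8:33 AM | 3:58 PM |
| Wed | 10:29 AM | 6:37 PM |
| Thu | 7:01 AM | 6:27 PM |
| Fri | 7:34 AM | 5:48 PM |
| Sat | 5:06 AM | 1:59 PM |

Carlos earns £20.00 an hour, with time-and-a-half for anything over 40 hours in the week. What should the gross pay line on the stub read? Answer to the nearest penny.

£1224.50

Mon: 5:53 AM–1:56 PM = 8 h 3 min
Tue: 8:33 AM–3:58 PM = 7 h 25 min
Wed: 10:29 AM–6:37 PM = 8 h 8 min
Thu: 7:01 AM–6:27 PM = 11 h 26 min
Fri: 7:34 AM–5:48 PM = 10 h 14 min
Sat: 5:06 AM–1:59 PM = 8 h 53 min
Total worked: 54 h 9 min = 3249 min.
Regular 40 h 0 min = 2400 min at £20.00/h; overtime 14 h 9 min = 849 min at £30.00/h.
Pay = (2400 × £20.00 + 849 × £30.00) ÷ 60 = £1224.50.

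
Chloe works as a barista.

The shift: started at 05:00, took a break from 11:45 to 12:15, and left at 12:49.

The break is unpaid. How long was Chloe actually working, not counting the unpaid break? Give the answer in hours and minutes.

The shift: 05:00–12:49 = 7 h 49 min; less 30 min break → 7 h 19 min

7 h 19 min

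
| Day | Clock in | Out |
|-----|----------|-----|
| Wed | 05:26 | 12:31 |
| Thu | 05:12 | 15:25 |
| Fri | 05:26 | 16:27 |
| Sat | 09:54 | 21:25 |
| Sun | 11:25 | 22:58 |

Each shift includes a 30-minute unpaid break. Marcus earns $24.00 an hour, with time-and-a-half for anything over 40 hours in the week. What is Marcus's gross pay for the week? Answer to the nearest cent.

$1279.80

Wed: 05:26–12:31 = 7 h 5 min; less 30 min break → 6 h 35 min
Thu: 05:12–15:25 = 10 h 13 min; less 30 min break → 9 h 43 min
Fri: 05:26–16:27 = 11 h 1 min; less 30 min break → 10 h 31 min
Sat: 09:54–21:25 = 11 h 31 min; less 30 min break → 11 h 1 min
Sun: 11:25–22:58 = 11 h 33 min; less 30 min break → 11 h 3 min
Total worked: 48 h 53 min = 2933 min.
Regular 40 h 0 min = 2400 min at $24.00/h; overtime 8 h 53 min = 533 min at $36.00/h.
Pay = (2400 × $24.00 + 533 × $36.00) ÷ 60 = $1279.80.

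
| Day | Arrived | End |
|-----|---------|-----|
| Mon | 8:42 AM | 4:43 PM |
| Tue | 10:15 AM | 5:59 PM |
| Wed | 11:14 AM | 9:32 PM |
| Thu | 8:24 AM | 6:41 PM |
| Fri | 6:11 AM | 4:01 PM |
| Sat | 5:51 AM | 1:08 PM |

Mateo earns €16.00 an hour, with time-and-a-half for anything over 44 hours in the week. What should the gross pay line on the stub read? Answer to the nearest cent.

Mon: 8:42 AM–4:43 PM = 8 h 1 min
Tue: 10:15 AM–5:59 PM = 7 h 44 min
Wed: 11:14 AM–9:32 PM = 10 h 18 min
Thu: 8:24 AM–6:41 PM = 10 h 17 min
Fri: 6:11 AM–4:01 PM = 9 h 50 min
Sat: 5:51 AM–1:08 PM = 7 h 17 min
Total worked: 53 h 27 min = 3207 min.
Regular 44 h 0 min = 2640 min at €16.00/h; overtime 9 h 27 min = 567 min at €24.00/h.
Pay = (2640 × €16.00 + 567 × €24.00) ÷ 60 = €930.80.

€930.80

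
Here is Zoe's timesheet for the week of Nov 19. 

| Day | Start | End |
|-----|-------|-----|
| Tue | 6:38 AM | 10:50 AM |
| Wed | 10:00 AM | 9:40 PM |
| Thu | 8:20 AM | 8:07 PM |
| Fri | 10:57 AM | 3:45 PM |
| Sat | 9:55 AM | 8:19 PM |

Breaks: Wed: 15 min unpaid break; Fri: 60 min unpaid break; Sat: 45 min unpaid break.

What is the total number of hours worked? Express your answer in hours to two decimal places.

Tue: 6:38 AM–10:50 AM = 4 h 12 min
Wed: 10:00 AM–9:40 PM = 11 h 40 min; less 15 min break → 11 h 25 min
Thu: 8:20 AM–8:07 PM = 11 h 47 min
Fri: 10:57 AM–3:45 PM = 4 h 48 min; less 60 min break → 3 h 48 min
Sat: 9:55 AM–8:19 PM = 10 h 24 min; less 45 min break → 9 h 39 min
Total: 4 h 12 min + 11 h 25 min + 11 h 47 min + 3 h 48 min + 9 h 39 min = 40 h 51 min.

40.85 hours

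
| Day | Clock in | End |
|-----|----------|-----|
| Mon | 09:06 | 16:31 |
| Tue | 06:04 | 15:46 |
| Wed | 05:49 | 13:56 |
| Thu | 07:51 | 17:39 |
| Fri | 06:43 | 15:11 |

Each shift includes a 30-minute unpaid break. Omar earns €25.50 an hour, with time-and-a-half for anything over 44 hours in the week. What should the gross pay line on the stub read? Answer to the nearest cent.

€1045.50

Mon: 09:06–16:31 = 7 h 25 min; less 30 min break → 6 h 55 min
Tue: 06:04–15:46 = 9 h 42 min; less 30 min break → 9 h 12 min
Wed: 05:49–13:56 = 8 h 7 min; less 30 min break → 7 h 37 min
Thu: 07:51–17:39 = 9 h 48 min; less 30 min break → 9 h 18 min
Fri: 06:43–15:11 = 8 h 28 min; less 30 min break → 7 h 58 min
Total worked: 41 h 0 min = 2460 min.
Regular 41 h 0 min = 2460 min at €25.50/h; overtime 0 h 0 min = 0 min at €38.25/h.
Pay = (2460 × €25.50 + 0 × €38.25) ÷ 60 = €1045.50.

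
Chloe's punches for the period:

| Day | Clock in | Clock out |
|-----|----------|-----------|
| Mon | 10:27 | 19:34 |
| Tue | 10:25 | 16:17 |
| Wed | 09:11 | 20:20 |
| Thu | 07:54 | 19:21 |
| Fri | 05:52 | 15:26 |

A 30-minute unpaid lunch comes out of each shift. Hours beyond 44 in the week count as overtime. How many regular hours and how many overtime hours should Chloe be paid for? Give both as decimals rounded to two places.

Regular 44.00 hours, overtime 0.65 hours

Mon: 10:27–19:34 = 9 h 7 min; less 30 min break → 8 h 37 min
Tue: 10:25–16:17 = 5 h 52 min; less 30 min break → 5 h 22 min
Wed: 09:11–20:20 = 11 h 9 min; less 30 min break → 10 h 39 min
Thu: 07:54–19:21 = 11 h 27 min; less 30 min break → 10 h 57 min
Fri: 05:52–15:26 = 9 h 34 min; less 30 min break → 9 h 4 min
Total worked: 44 h 39 min = 44.65 h.
Threshold 44 h → overtime 0 h 39 min, regular 44 h 0 min.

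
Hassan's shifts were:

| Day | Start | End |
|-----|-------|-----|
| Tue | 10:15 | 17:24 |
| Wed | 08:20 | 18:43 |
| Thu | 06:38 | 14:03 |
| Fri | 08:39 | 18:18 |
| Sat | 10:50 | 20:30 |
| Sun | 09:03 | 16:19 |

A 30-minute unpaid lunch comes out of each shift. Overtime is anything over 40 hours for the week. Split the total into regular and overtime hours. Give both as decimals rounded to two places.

Tue: 10:15–17:24 = 7 h 9 min; less 30 min break → 6 h 39 min
Wed: 08:20–18:43 = 10 h 23 min; less 30 min break → 9 h 53 min
Thu: 06:38–14:03 = 7 h 25 min; less 30 min break → 6 h 55 min
Fri: 08:39–18:18 = 9 h 39 min; less 30 min break → 9 h 9 min
Sat: 10:50–20:30 = 9 h 40 min; less 30 min break → 9 h 10 min
Sun: 09:03–16:19 = 7 h 16 min; less 30 min break → 6 h 46 min
Total worked: 48 h 32 min = 48.53 h.
Threshold 40 h → overtime 8 h 32 min, regular 40 h 0 min.

Regular 40.00 hours, overtime 8.53 hours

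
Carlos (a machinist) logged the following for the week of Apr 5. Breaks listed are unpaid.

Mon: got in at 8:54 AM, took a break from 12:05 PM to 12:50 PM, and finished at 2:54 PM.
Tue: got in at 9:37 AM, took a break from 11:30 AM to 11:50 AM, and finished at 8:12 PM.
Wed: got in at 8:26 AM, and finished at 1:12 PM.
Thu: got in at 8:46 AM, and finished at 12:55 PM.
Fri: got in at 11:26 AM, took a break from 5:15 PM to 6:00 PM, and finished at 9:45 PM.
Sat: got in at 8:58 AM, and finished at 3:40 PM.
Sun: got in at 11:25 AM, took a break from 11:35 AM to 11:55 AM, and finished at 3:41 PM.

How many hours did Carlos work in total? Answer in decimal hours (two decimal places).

Mon: 8:54 AM–2:54 PM = 6 h 0 min; less 45 min break → 5 h 15 min
Tue: 9:37 AM–8:12 PM = 10 h 35 min; less 20 min break → 10 h 15 min
Wed: 8:26 AM–1:12 PM = 4 h 46 min
Thu: 8:46 AM–12:55 PM = 4 h 9 min
Fri: 11:26 AM–9:45 PM = 10 h 19 min; less 45 min break → 9 h 34 min
Sat: 8:58 AM–3:40 PM = 6 h 42 min
Sun: 11:25 AM–3:41 PM = 4 h 16 min; less 20 min break → 3 h 56 min
Total: 5 h 15 min + 10 h 15 min + 4 h 46 min + 4 h 9 min + 9 h 34 min + 6 h 42 min + 3 h 56 min = 44 h 37 min.

44.62 hours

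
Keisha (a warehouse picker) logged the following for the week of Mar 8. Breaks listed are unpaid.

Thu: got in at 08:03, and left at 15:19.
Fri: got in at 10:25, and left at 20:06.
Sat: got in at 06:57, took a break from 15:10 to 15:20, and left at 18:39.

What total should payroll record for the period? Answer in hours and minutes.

Thu: 08:03–15:19 = 7 h 16 min
Fri: 10:25–20:06 = 9 h 41 min
Sat: 06:57–18:39 = 11 h 42 min; less 10 min break → 11 h 32 min
Total: 7 h 16 min + 9 h 41 min + 11 h 32 min = 28 h 29 min.

28 h 29 min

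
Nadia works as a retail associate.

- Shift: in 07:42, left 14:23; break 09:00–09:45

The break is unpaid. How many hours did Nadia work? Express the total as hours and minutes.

5 h 56 min

Shift: 07:42–14:23 = 6 h 41 min; less 45 min break → 5 h 56 min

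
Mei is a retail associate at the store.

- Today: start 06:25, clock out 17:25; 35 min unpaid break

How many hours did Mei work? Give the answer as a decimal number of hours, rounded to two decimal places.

Today: 06:25–17:25 = 11 h 0 min; less 35 min break → 10 h 25 min

10.42 hours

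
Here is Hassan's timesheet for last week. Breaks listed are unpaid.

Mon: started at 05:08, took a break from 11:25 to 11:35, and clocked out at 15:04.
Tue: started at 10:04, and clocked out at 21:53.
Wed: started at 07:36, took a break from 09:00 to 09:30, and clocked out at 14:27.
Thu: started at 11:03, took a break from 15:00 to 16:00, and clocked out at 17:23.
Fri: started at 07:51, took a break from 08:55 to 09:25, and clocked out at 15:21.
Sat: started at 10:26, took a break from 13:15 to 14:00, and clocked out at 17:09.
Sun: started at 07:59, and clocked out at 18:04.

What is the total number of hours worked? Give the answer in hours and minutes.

Mon: 05:08–15:04 = 9 h 56 min; less 10 min break → 9 h 46 min
Tue: 10:04–21:53 = 11 h 49 min
Wed: 07:36–14:27 = 6 h 51 min; less 30 min break → 6 h 21 min
Thu: 11:03–17:23 = 6 h 20 min; less 60 min break → 5 h 20 min
Fri: 07:51–15:21 = 7 h 30 min; less 30 min break → 7 h 0 min
Sat: 10:26–17:09 = 6 h 43 min; less 45 min break → 5 h 58 min
Sun: 07:59–18:04 = 10 h 5 min
Total: 9 h 46 min + 11 h 49 min + 6 h 21 min + 5 h 20 min + 7 h 0 min + 5 h 58 min + 10 h 5 min = 56 h 19 min.

56 h 19 min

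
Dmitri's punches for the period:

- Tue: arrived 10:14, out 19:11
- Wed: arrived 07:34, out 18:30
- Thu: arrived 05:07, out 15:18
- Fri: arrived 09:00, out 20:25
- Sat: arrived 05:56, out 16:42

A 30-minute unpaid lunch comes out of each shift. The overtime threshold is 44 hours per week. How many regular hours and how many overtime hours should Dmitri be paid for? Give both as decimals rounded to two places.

Tue: 10:14–19:11 = 8 h 57 min; less 30 min break → 8 h 27 min
Wed: 07:34–18:30 = 10 h 56 min; less 30 min break → 10 h 26 min
Thu: 05:07–15:18 = 10 h 11 min; less 30 min break → 9 h 41 min
Fri: 09:00–20:25 = 11 h 25 min; less 30 min break → 10 h 55 min
Sat: 05:56–16:42 = 10 h 46 min; less 30 min break → 10 h 16 min
Total worked: 49 h 45 min = 49.75 h.
Threshold 44 h → overtime 5 h 45 min, regular 44 h 0 min.

Regular 44.00 hours, overtime 5.75 hours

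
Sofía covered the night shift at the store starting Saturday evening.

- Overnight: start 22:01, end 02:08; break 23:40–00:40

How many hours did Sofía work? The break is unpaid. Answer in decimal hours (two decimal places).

3.12 hours

Overnight: 22:01 → midnight = 1 h 59 min; midnight → 02:08 = 2 h 8 min; span 4 h 7 min; less 60 min break → 3 h 7 min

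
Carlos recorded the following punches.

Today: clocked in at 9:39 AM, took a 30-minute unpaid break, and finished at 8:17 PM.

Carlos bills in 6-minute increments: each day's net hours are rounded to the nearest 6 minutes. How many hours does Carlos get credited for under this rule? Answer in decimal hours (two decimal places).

Today: 9:39 AM–8:17 PM = 10 h 38 min − 30 min = 10 h 8 min → rounds to 10 h 6 min

10.10 hours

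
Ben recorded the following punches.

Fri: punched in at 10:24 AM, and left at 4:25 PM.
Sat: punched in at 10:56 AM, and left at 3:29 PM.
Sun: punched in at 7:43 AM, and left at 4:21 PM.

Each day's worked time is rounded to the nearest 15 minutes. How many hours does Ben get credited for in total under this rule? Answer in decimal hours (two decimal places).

Fri: 10:24 AM–4:25 PM = 6 h 1 min → rounds to 6 h 0 min
Sat: 10:56 AM–3:29 PM = 4 h 33 min → rounds to 4 h 30 min
Sun: 7:43 AM–4:21 PM = 8 h 38 min → rounds to 8 h 45 min
Total credited: 19 h 15 min.

19.25 hours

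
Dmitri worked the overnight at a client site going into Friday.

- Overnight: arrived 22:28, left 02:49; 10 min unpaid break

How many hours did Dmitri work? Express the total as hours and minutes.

4 h 11 min

Overnight: 22:28 → midnight = 1 h 32 min; midnight → 02:49 = 2 h 49 min; span 4 h 21 min; less 10 min break → 4 h 11 min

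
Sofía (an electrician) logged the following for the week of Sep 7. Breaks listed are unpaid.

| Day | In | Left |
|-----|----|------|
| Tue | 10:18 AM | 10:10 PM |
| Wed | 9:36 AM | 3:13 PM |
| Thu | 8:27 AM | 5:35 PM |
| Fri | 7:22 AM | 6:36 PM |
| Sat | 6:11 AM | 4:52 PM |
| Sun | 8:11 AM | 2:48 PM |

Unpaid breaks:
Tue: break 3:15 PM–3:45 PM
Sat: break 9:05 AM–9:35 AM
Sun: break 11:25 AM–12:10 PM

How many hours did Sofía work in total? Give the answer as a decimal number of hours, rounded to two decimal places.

Tue: 10:18 AM–10:10 PM = 11 h 52 min; less 30 min break → 11 h 22 min
Wed: 9:36 AM–3:13 PM = 5 h 37 min
Thu: 8:27 AM–5:35 PM = 9 h 8 min
Fri: 7:22 AM–6:36 PM = 11 h 14 min
Sat: 6:11 AM–4:52 PM = 10 h 41 min; less 30 min break → 10 h 11 min
Sun: 8:11 AM–2:48 PM = 6 h 37 min; less 45 min break → 5 h 52 min
Total: 11 h 22 min + 5 h 37 min + 9 h 8 min + 11 h 14 min + 10 h 11 min + 5 h 52 min = 53 h 24 min.

53.40 hours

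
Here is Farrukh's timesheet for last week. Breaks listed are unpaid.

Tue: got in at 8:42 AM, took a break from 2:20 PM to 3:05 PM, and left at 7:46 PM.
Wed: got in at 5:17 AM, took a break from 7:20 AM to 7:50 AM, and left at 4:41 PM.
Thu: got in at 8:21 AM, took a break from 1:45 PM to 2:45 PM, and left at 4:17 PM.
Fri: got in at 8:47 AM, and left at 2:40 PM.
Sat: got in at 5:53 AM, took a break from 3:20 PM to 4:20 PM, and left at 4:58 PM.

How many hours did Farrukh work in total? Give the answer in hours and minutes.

44 h 7 min

Tue: 8:42 AM–7:46 PM = 11 h 4 min; less 45 min break → 10 h 19 min
Wed: 5:17 AM–4:41 PM = 11 h 24 min; less 30 min break → 10 h 54 min
Thu: 8:21 AM–4:17 PM = 7 h 56 min; less 60 min break → 6 h 56 min
Fri: 8:47 AM–2:40 PM = 5 h 53 min
Sat: 5:53 AM–4:58 PM = 11 h 5 min; less 60 min break → 10 h 5 min
Total: 10 h 19 min + 10 h 54 min + 6 h 56 min + 5 h 53 min + 10 h 5 min = 44 h 7 min.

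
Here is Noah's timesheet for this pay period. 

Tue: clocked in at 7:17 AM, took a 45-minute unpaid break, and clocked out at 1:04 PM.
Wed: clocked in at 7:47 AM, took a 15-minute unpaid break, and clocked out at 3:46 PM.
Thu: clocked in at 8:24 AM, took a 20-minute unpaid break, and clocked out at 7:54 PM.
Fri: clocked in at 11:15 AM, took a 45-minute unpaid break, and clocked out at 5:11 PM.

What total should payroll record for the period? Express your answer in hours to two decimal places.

29.12 hours

Tue: 7:17 AM–1:04 PM = 5 h 47 min; less 45 min break → 5 h 2 min
Wed: 7:47 AM–3:46 PM = 7 h 59 min; less 15 min break → 7 h 44 min
Thu: 8:24 AM–7:54 PM = 11 h 30 min; less 20 min break → 11 h 10 min
Fri: 11:15 AM–5:11 PM = 5 h 56 min; less 45 min break → 5 h 11 min
Total: 5 h 2 min + 7 h 44 min + 11 h 10 min + 5 h 11 min = 29 h 7 min.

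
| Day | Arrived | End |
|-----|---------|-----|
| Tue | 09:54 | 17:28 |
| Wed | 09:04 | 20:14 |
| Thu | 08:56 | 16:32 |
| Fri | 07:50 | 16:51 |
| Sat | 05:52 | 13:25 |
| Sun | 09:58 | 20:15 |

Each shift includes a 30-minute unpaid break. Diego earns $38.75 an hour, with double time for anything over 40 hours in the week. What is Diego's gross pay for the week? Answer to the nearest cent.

$2339.21

Tue: 09:54–17:28 = 7 h 34 min; less 30 min break → 7 h 4 min
Wed: 09:04–20:14 = 11 h 10 min; less 30 min break → 10 h 40 min
Thu: 08:56–16:32 = 7 h 36 min; less 30 min break → 7 h 6 min
Fri: 07:50–16:51 = 9 h 1 min; less 30 min break → 8 h 31 min
Sat: 05:52–13:25 = 7 h 33 min; less 30 min break → 7 h 3 min
Sun: 09:58–20:15 = 10 h 17 min; less 30 min break → 9 h 47 min
Total worked: 50 h 11 min = 3011 min.
Regular 40 h 0 min = 2400 min at $38.75/h; overtime 10 h 11 min = 611 min at $77.50/h.
Pay = (2400 × $38.75 + 611 × $77.50) ÷ 60 = $2339.21.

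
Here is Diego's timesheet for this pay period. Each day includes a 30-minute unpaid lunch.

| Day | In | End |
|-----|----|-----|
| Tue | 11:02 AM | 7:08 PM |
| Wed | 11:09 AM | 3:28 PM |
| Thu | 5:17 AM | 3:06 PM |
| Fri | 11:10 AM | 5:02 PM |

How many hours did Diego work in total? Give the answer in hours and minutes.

26 h 6 min

Tue: 11:02 AM–7:08 PM = 8 h 6 min; less 30 min break → 7 h 36 min
Wed: 11:09 AM–3:28 PM = 4 h 19 min; less 30 min break → 3 h 49 min
Thu: 5:17 AM–3:06 PM = 9 h 49 min; less 30 min break → 9 h 19 min
Fri: 11:10 AM–5:02 PM = 5 h 52 min; less 30 min break → 5 h 22 min
Total: 7 h 36 min + 3 h 49 min + 9 h 19 min + 5 h 22 min = 26 h 6 min.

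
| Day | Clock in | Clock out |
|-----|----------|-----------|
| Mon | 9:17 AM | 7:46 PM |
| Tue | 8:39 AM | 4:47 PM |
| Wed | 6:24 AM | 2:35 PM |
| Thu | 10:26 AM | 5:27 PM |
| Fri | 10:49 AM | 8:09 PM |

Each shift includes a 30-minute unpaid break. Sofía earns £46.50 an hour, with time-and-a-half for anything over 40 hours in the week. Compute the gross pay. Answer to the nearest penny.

£1905.34

Mon: 9:17 AM–7:46 PM = 10 h 29 min; less 30 min break → 9 h 59 min
Tue: 8:39 AM–4:47 PM = 8 h 8 min; less 30 min break → 7 h 38 min
Wed: 6:24 AM–2:35 PM = 8 h 11 min; less 30 min break → 7 h 41 min
Thu: 10:26 AM–5:27 PM = 7 h 1 min; less 30 min break → 6 h 31 min
Fri: 10:49 AM–8:09 PM = 9 h 20 min; less 30 min break → 8 h 50 min
Total worked: 40 h 39 min = 2439 min.
Regular 40 h 0 min = 2400 min at £46.50/h; overtime 0 h 39 min = 39 min at £69.75/h.
Pay = (2400 × £46.50 + 39 × £69.75) ÷ 60 = £1905.34.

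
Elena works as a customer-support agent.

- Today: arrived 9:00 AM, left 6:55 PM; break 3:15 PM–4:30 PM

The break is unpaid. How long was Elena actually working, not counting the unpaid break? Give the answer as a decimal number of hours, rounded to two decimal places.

8.67 hours

Today: 9:00 AM–6:55 PM = 9 h 55 min; less 75 min break → 8 h 40 min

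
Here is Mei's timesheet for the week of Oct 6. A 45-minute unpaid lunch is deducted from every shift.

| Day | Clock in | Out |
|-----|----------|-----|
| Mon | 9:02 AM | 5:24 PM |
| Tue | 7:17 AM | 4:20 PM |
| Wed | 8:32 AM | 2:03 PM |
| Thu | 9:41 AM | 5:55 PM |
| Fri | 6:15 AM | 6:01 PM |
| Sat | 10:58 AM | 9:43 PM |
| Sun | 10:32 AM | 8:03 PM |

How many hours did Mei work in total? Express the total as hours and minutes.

Mon: 9:02 AM–5:24 PM = 8 h 22 min; less 45 min break → 7 h 37 min
Tue: 7:17 AM–4:20 PM = 9 h 3 min; less 45 min break → 8 h 18 min
Wed: 8:32 AM–2:03 PM = 5 h 31 min; less 45 min break → 4 h 46 min
Thu: 9:41 AM–5:55 PM = 8 h 14 min; less 45 min break → 7 h 29 min
Fri: 6:15 AM–6:01 PM = 11 h 46 min; less 45 min break → 11 h 1 min
Sat: 10:58 AM–9:43 PM = 10 h 45 min; less 45 min break → 10 h 0 min
Sun: 10:32 AM–8:03 PM = 9 h 31 min; less 45 min break → 8 h 46 min
Total: 7 h 37 min + 8 h 18 min + 4 h 46 min + 7 h 29 min + 11 h 1 min + 10 h 0 min + 8 h 46 min = 57 h 57 min.

57 h 57 min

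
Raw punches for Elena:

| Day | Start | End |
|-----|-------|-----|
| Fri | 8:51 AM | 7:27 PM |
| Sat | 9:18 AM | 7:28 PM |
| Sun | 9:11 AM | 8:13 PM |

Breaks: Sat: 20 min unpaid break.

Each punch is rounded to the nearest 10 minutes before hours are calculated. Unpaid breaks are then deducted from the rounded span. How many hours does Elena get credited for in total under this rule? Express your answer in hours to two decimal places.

Fri: in 8:51 AM→8:50 AM, out 7:27 PM→7:30 PM; 10 h 40 min
Sat: in 9:18 AM→9:20 AM, out 7:28 PM→7:30 PM; 10 h 10 min − 20 min = 9 h 50 min
Sun: in 9:11 AM→9:10 AM, out 8:13 PM→8:10 PM; 11 h 0 min
Total credited: 31 h 30 min.

31.50 hours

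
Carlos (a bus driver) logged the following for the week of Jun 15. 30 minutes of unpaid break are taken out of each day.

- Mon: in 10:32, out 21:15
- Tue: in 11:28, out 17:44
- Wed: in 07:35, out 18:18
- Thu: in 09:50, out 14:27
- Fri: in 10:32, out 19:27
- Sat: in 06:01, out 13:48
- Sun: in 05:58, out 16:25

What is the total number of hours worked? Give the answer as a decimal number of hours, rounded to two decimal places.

Mon: 10:32–21:15 = 10 h 43 min; less 30 min break → 10 h 13 min
Tue: 11:28–17:44 = 6 h 16 min; less 30 min break → 5 h 46 min
Wed: 07:35–18:18 = 10 h 43 min; less 30 min break → 10 h 13 min
Thu: 09:50–14:27 = 4 h 37 min; less 30 min break → 4 h 7 min
Fri: 10:32–19:27 = 8 h 55 min; less 30 min break → 8 h 25 min
Sat: 06:01–13:48 = 7 h 47 min; less 30 min break → 7 h 17 min
Sun: 05:58–16:25 = 10 h 27 min; less 30 min break → 9 h 57 min
Total: 10 h 13 min + 5 h 46 min + 10 h 13 min + 4 h 7 min + 8 h 25 min + 7 h 17 min + 9 h 57 min = 55 h 58 min.

55.97 hours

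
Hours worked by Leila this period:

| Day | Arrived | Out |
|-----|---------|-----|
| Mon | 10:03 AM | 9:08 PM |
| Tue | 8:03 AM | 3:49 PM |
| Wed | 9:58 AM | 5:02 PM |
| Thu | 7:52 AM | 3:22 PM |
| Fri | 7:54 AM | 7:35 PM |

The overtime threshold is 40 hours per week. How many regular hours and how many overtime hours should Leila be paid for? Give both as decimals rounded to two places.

Mon: 10:03 AM–9:08 PM = 11 h 5 min
Tue: 8:03 AM–3:49 PM = 7 h 46 min
Wed: 9:58 AM–5:02 PM = 7 h 4 min
Thu: 7:52 AM–3:22 PM = 7 h 30 min
Fri: 7:54 AM–7:35 PM = 11 h 41 min
Total worked: 45 h 6 min = 45.10 h.
Threshold 40 h → overtime 5 h 6 min, regular 40 h 0 min.

Regular 40.00 hours, overtime 5.10 hours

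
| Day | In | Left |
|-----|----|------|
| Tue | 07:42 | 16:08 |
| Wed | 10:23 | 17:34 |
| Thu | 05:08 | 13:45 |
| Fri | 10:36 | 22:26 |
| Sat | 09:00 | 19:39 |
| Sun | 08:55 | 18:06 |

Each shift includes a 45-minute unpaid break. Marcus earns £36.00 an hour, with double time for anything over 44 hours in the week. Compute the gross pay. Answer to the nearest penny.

Tue: 07:42–16:08 = 8 h 26 min; less 45 min break → 7 h 41 min
Wed: 10:23–17:34 = 7 h 11 min; less 45 min break → 6 h 26 min
Thu: 05:08–13:45 = 8 h 37 min; less 45 min break → 7 h 52 min
Fri: 10:36–22:26 = 11 h 50 min; less 45 min break → 11 h 5 min
Sat: 09:00–19:39 = 10 h 39 min; less 45 min break → 9 h 54 min
Sun: 08:55–18:06 = 9 h 11 min; less 45 min break → 8 h 26 min
Total worked: 51 h 24 min = 3084 min.
Regular 44 h 0 min = 2640 min at £36.00/h; overtime 7 h 24 min = 444 min at £72.00/h.
Pay = (2640 × £36.00 + 444 × £72.00) ÷ 60 = £2116.80.

£2116.80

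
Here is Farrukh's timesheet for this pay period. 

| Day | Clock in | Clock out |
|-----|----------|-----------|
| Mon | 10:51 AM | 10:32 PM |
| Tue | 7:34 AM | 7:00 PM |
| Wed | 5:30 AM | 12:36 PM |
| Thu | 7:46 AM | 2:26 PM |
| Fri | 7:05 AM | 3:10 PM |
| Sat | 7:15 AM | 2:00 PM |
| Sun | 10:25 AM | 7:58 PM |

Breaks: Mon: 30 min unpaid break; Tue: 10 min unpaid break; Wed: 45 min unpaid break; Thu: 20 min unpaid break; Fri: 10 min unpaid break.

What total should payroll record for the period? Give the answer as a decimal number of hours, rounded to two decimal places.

59.35 hours

Mon: 10:51 AM–10:32 PM = 11 h 41 min; less 30 min break → 11 h 11 min
Tue: 7:34 AM–7:00 PM = 11 h 26 min; less 10 min break → 11 h 16 min
Wed: 5:30 AM–12:36 PM = 7 h 6 min; less 45 min break → 6 h 21 min
Thu: 7:46 AM–2:26 PM = 6 h 40 min; less 20 min break → 6 h 20 min
Fri: 7:05 AM–3:10 PM = 8 h 5 min; less 10 min break → 7 h 55 min
Sat: 7:15 AM–2:00 PM = 6 h 45 min
Sun: 10:25 AM–7:58 PM = 9 h 33 min
Total: 11 h 11 min + 11 h 16 min + 6 h 21 min + 6 h 20 min + 7 h 55 min + 6 h 45 min + 9 h 33 min = 59 h 21 min.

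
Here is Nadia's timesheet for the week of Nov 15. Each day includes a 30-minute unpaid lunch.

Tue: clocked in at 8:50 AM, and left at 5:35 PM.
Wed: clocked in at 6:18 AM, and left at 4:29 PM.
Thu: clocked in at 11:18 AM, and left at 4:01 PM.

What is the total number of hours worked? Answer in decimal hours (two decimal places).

Tue: 8:50 AM–5:35 PM = 8 h 45 min; less 30 min break → 8 h 15 min
Wed: 6:18 AM–4:29 PM = 10 h 11 min; less 30 min break → 9 h 41 min
Thu: 11:18 AM–4:01 PM = 4 h 43 min; less 30 min break → 4 h 13 min
Total: 8 h 15 min + 9 h 41 min + 4 h 13 min = 22 h 9 min.

22.15 hours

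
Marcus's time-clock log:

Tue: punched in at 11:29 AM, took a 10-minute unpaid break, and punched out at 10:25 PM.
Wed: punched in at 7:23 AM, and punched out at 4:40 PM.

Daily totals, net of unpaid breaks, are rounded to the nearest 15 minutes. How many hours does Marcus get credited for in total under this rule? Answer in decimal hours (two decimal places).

Tue: 11:29 AM–10:25 PM = 10 h 56 min − 10 min = 10 h 46 min → rounds to 10 h 45 min
Wed: 7:23 AM–4:40 PM = 9 h 17 min → rounds to 9 h 15 min
Total credited: 20 h 0 min.

20.00 hours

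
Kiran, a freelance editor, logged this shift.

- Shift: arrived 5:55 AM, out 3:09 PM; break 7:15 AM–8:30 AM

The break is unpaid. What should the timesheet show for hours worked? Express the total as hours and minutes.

7 h 59 min

Shift: 5:55 AM–3:09 PM = 9 h 14 min; less 75 min break → 7 h 59 min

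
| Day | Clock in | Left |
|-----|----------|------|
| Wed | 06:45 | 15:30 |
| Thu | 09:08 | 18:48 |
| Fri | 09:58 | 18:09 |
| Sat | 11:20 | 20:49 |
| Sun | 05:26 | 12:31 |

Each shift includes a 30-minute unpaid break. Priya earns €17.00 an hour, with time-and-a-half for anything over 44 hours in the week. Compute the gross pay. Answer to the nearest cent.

€691.33

Wed: 06:45–15:30 = 8 h 45 min; less 30 min break → 8 h 15 min
Thu: 09:08–18:48 = 9 h 40 min; less 30 min break → 9 h 10 min
Fri: 09:58–18:09 = 8 h 11 min; less 30 min break → 7 h 41 min
Sat: 11:20–20:49 = 9 h 29 min; less 30 min break → 8 h 59 min
Sun: 05:26–12:31 = 7 h 5 min; less 30 min break → 6 h 35 min
Total worked: 40 h 40 min = 2440 min.
Regular 40 h 40 min = 2440 min at €17.00/h; overtime 0 h 0 min = 0 min at €25.50/h.
Pay = (2440 × €17.00 + 0 × €25.50) ÷ 60 = €691.33.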